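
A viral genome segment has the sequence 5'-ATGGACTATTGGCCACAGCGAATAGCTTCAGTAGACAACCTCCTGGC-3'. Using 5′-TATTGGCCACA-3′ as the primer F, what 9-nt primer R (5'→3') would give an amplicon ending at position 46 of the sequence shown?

The forward primer binds at positions 7–17; the product's 3' end on the top strand is position 46.
The reverse primer anneals to the top strand over positions 38–46, i.e. to ACCTCCTGG.
Its sequence written 5'→3' is the reverse complement: CCAGGAGGT.

5'-CCAGGAGGT-3'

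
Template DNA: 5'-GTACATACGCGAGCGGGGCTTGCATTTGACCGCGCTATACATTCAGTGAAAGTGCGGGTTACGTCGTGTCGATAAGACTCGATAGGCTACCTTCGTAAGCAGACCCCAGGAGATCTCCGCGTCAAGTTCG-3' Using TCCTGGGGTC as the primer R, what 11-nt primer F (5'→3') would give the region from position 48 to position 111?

The reverse primer's reverse complement GACCCCAGGA matches the template at positions 102–111; the product starts at position 48.
The forward primer is identical to the top strand over positions 48–58: GAAAGTGCGGG.

5'-GAAAGTGCGGG-3'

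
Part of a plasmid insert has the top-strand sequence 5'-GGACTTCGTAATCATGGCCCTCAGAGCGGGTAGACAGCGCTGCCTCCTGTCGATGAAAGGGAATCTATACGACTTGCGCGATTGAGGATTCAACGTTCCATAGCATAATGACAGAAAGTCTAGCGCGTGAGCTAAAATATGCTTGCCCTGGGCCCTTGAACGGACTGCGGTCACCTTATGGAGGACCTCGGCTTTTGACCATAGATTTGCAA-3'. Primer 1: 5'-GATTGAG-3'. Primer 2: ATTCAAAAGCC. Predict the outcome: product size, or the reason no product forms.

Primer 2 (ATTCAAAAGCC) does not match the top strand, and its reverse complement GGCTTTTGAAT does not match either.
With no annealing site for primer 2, no amplification occurs.

No product — primer 2 has no binding site in the template.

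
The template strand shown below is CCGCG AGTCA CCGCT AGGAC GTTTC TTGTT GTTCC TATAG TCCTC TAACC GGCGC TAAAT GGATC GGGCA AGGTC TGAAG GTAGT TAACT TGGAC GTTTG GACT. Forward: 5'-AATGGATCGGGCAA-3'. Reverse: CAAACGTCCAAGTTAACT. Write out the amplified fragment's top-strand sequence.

5'-AATGGATCGGGCAAGGTCTGAAGGTAGTTAACTTGGACGTTTG-3'

Scanning the template, AATGGATCGGGCAA occurs at positions 58–71; this primer anneals to the bottom strand there with its 3' end pointing downstream.
Reverse complement of the reverse primer: AGTTAACTTGGACGTTTG. This occurs on the top strand at positions 83–100.
The product is the template from position 58 through 100 (43 bp).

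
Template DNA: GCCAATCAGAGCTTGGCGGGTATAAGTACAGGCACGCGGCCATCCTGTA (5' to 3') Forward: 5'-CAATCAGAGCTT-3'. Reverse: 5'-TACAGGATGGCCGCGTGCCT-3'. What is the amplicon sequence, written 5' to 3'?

5'-CAATCAGAGCTTGGCGGGTATAAGTACAGGCACGCGGCCATCCTGTA-3'

The forward primer matches the template at positions 3–14.
Reverse complement of the reverse primer: AGGCACGCGGCCATCCTGTA. This occurs on the top strand at positions 30–49.
The product is the template from position 3 through 49 (47 bp).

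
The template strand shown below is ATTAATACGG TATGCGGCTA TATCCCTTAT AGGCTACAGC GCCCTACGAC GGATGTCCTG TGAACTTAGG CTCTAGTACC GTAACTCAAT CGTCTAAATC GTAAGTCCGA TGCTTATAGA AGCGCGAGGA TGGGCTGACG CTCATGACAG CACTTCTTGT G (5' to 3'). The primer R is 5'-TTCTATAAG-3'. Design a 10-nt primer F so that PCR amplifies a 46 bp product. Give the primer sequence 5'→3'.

5'-GTACCGTAAC-3'

The reverse primer's reverse complement CTTATAGAA matches the template at positions 113–121, so the product ends at position 121.
A 46 bp product then starts at position 121 − 46 + 1 = 76.
The forward primer is identical to the top strand there: GTACCGTAAC.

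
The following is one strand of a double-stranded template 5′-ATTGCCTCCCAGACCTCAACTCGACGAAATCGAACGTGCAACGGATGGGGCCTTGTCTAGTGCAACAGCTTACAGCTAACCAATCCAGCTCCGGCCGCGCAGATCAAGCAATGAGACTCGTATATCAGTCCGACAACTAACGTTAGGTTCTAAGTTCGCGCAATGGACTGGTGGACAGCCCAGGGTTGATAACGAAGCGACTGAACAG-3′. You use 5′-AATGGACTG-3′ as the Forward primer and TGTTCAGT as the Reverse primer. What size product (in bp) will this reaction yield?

46 bp

Forward primer AATGGACTG is found on the top strand at positions 162–170.
Taking the reverse complement of TGTTCAGT gives ACTGAACA, found at positions 200–207 on the template; the primer anneals here to the top strand with its 3' end pointing upstream.
The product runs from position 162 to position 207, so its length is 207 − 162 + 1 = 46 bp.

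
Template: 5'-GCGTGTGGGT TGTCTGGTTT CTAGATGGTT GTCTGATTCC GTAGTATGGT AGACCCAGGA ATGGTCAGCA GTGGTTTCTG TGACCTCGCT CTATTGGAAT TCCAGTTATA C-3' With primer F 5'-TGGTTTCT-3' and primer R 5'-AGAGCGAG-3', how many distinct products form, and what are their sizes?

The forward primer TGGTTTCT matches the top strand at positions 15–22, 72–79.
The reverse primer's reverse complement is CTCGCTCT, matching at positions 85–92.
Each forward site pairs with the reverse site to give a product ending at position 92: sizes 78, 21 bp.

Two products: 78 bp, 21 bp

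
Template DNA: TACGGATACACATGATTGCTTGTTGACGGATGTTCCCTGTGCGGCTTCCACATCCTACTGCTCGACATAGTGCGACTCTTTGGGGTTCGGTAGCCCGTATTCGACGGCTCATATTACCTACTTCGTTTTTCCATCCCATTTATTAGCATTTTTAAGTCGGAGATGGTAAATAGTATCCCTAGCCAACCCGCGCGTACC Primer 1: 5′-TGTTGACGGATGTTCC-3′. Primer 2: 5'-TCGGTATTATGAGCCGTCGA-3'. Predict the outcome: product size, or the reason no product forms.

No product — primer 2 has no binding site in the template.

Primer 2 (TCGGTATTATGAGCCGTCGA) does not match the top strand, and its reverse complement TCGACGGCTCATAATACCGA does not match either.
With no annealing site for primer 2, no amplification occurs.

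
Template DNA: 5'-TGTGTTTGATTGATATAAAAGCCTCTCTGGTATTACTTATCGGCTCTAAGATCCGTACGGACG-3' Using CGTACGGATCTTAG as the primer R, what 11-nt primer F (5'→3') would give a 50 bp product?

5'-TTGATATAAAA-3'

The reverse primer's reverse complement CTAAGATCCGTACG matches the template at positions 46–59, so the product ends at position 59.
A 50 bp product then starts at position 59 − 50 + 1 = 10.
The forward primer is identical to the top strand there: TTGATATAAAA.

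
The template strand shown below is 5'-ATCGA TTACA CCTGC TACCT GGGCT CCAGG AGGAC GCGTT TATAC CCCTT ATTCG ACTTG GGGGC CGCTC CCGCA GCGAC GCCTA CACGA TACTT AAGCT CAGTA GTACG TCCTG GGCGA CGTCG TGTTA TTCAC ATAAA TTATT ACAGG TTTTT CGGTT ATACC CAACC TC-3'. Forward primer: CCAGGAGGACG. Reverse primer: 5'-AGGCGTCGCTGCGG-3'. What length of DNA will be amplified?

The forward primer matches the template at positions 26–36.
Taking the reverse complement of AGGCGTCGCTGCGG gives CCGCAGCGACGCCT, found at positions 71–84 on the template; the primer anneals here to the top strand with its 3' end pointing upstream.
Amplicon spans positions 26–84: 59 bp.

59 bp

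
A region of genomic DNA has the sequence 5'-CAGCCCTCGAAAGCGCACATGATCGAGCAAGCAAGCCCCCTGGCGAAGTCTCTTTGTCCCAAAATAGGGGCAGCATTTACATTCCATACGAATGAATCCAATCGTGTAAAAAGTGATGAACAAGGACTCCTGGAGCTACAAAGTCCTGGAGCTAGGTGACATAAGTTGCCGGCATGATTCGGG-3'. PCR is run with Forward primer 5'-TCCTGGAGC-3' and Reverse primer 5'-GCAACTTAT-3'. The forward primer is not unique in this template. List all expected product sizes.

42 bp, 26 bp

The forward primer TCCTGGAGC matches the top strand at positions 128–136, 144–152.
The reverse primer's reverse complement is ATAAGTTGC, matching at positions 161–169.
Each forward site pairs with the reverse site to give a product ending at position 169: sizes 42, 26 bp.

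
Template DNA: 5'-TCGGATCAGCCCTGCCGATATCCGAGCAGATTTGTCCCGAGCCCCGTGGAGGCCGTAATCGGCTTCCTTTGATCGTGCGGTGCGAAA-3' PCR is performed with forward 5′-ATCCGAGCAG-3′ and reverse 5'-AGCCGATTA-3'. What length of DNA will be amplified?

Forward primer ATCCGAGCAG is found on the top strand at positions 20–29.
Reverse complement of the reverse primer: TAATCGGCT. This occurs on the top strand at positions 56–64.
Product length = (reverse-primer end) − (forward-primer start) + 1 = 64 − 20 + 1 = 45 bp.

45 bp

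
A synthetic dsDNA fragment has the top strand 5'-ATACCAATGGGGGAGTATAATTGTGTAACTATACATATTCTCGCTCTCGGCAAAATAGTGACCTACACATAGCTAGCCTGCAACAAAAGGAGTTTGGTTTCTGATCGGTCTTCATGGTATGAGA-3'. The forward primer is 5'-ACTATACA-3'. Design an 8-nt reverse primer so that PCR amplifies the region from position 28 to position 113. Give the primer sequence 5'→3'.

The product's 3' end on the top strand is position 113.
The reverse primer anneals to the top strand over positions 106–113, i.e. to CGGTCTTC.
Its sequence written 5'→3' is the reverse complement: GAAGACCG.

5'-GAAGACCG-3'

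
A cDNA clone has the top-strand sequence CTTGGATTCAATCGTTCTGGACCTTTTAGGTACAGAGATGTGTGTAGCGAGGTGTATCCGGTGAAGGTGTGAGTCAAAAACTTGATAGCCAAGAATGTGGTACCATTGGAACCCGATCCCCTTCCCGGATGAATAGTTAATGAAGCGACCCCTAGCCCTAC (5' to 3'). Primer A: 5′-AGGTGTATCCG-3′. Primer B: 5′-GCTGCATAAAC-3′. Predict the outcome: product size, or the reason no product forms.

No product — primer B has no binding site in the template.

Primer B (GCTGCATAAAC) does not match the top strand, and its reverse complement GTTTATGCAGC does not match either.
With no annealing site for primer B, no amplification occurs.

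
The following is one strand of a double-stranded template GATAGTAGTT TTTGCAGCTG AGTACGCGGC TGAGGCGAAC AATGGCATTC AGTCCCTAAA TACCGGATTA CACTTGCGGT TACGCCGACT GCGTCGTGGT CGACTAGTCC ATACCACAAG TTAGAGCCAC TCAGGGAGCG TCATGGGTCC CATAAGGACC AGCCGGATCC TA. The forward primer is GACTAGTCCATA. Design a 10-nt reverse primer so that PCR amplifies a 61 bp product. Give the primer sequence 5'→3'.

5'-CTGGTCCTTA-3'

The forward primer binds at positions 102–113, so a 61 bp product ends at position 102 + 61 − 1 = 162.
The reverse primer anneals to the top strand over positions 153–162, i.e. to TAAGGACCAG.
Its sequence written 5'→3' is the reverse complement: CTGGTCCTTA.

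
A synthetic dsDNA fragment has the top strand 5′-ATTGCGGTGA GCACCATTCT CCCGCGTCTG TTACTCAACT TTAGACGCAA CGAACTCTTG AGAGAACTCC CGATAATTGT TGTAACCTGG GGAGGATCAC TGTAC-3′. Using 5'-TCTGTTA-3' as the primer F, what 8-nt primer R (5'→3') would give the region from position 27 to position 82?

The product's 3' end on the top strand is position 82.
The reverse primer anneals to the top strand over positions 75–82, i.e. to AATTGTTG.
Its sequence written 5'→3' is the reverse complement: CAACAATT.

5'-CAACAATT-3'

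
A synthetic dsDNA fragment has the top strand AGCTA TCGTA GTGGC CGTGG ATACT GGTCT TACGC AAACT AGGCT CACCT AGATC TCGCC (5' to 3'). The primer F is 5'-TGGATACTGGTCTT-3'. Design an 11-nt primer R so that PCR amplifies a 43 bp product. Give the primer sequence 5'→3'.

5'-GGCGAGATCTA-3'

The forward primer binds at positions 18–31, so a 43 bp product ends at position 18 + 43 − 1 = 60.
The reverse primer anneals to the top strand over positions 50–60, i.e. to TAGATCTCGCC.
Its sequence written 5'→3' is the reverse complement: GGCGAGATCTA.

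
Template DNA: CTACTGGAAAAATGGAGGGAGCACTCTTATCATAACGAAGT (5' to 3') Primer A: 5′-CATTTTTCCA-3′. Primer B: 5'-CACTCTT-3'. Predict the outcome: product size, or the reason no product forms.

Primer A (CATTTTTCCA) has reverse complement TGGAAAAATG, which matches the top strand at positions 5–14; primer A anneals to the top strand there with its 3' end pointing upstream toward position 5.
Primer B (CACTCTT) matches the top strand directly at positions 22–28; it anneals to the bottom strand with its 3' end pointing downstream toward position 28.
The 3' ends diverge (primer A extends toward position 1, primer B toward position 41), so the primers never converge on a shared product.

No product — the primers' 3' ends point away from each other.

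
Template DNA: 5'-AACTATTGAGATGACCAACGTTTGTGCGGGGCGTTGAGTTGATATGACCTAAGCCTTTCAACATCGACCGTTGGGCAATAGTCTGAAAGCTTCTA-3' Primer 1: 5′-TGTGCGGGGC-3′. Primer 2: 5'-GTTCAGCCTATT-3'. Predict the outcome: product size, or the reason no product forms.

No product — primer 2 has no binding site in the template.

Primer 2 (GTTCAGCCTATT) does not match the top strand, and its reverse complement AATAGGCTGAAC does not match either.
With no annealing site for primer 2, no amplification occurs.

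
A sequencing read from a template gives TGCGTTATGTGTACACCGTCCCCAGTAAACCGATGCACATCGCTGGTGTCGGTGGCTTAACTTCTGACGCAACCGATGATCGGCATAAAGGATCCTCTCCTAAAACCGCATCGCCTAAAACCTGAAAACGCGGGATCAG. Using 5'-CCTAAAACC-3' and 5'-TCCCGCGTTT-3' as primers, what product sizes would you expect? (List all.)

37 bp, 22 bp

The forward primer CCTAAAACC matches the top strand at positions 99–107, 114–122.
The reverse primer's reverse complement is AAACGCGGGA, matching at positions 126–135.
Each forward site pairs with the reverse site to give a product ending at position 135: sizes 37, 22 bp.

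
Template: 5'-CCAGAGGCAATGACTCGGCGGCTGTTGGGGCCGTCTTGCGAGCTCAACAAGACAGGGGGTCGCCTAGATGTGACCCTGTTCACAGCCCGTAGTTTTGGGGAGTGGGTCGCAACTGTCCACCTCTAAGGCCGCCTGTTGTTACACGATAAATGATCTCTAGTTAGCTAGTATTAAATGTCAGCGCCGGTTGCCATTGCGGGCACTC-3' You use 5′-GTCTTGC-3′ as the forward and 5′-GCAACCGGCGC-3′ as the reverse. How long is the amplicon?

159 bp

The forward primer matches the template at positions 33–39.
Taking the reverse complement of GCAACCGGCGC gives GCGCCGGTTGC, found at positions 181–191 on the template; the primer anneals here to the top strand with its 3' end pointing upstream.
Amplicon spans positions 33–191: 159 bp.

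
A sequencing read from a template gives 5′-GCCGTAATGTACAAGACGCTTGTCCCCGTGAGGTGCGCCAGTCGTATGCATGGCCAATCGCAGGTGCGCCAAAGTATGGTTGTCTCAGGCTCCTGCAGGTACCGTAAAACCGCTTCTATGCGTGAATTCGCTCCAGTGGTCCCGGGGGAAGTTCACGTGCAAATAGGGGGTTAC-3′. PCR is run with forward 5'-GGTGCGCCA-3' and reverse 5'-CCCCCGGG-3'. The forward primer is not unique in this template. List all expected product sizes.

The forward primer GGTGCGCCA matches the top strand at positions 32–40, 63–71.
The reverse primer's reverse complement is CCCGGGGG, matching at positions 141–148.
Each forward site pairs with the reverse site to give a product ending at position 148: sizes 117, 86 bp.

117 bp, 86 bp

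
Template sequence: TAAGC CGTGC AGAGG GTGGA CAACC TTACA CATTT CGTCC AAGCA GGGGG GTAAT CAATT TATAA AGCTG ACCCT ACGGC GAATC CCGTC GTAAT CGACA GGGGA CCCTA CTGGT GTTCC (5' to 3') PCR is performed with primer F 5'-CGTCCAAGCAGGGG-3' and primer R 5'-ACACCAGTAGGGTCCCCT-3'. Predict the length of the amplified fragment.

82 bp

Scanning the template, CGTCCAAGCAGGGG occurs at positions 36–49; this primer anneals to the bottom strand there with its 3' end pointing downstream.
The reverse primer's reverse complement is AGGGGACCCTACTGGTGT, which matches the template at positions 100–117.
Amplicon spans positions 36–117: 82 bp.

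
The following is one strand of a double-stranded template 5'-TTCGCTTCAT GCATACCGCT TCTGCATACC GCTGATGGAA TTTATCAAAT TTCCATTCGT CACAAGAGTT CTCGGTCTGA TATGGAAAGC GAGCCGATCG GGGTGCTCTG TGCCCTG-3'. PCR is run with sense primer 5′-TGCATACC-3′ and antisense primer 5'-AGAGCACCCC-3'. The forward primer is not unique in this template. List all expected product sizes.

The forward primer TGCATACC matches the top strand at positions 10–17, 23–30.
The reverse primer's reverse complement is GGGGTGCTCT, matching at positions 100–109.
Each forward site pairs with the reverse site to give a product ending at position 109: sizes 100, 87 bp.

100 bp, 87 bp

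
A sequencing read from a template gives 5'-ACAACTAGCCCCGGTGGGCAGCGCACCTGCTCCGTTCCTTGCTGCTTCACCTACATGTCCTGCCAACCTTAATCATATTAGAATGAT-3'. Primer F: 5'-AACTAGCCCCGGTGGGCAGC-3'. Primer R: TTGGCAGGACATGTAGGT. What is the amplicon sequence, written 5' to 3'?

5'-AACTAGCCCCGGTGGGCAGCGCACCTGCTCCGTTCCTTGCTGCTTCACCTACATGTCCTGCCAA-3'

Forward primer AACTAGCCCCGGTGGGCAGC is found on the top strand at positions 3–22.
Taking the reverse complement of TTGGCAGGACATGTAGGT gives ACCTACATGTCCTGCCAA, found at positions 49–66 on the template; the primer anneals here to the top strand with its 3' end pointing upstream.
The product is the template from position 3 through 66 (64 bp).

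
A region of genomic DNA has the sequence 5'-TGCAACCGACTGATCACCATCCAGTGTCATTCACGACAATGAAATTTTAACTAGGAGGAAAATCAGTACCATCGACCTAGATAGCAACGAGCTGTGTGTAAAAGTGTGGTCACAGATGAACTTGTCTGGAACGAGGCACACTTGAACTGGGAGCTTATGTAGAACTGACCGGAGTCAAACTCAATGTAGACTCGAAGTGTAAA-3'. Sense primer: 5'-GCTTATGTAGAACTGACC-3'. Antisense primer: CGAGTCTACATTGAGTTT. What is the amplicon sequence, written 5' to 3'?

5'-GCTTATGTAGAACTGACCGGAGTCAAACTCAATGTAGACTCG-3'

Scanning the template, GCTTATGTAGAACTGACC occurs at positions 153–170; this primer anneals to the bottom strand there with its 3' end pointing downstream.
The reverse primer's reverse complement is AAACTCAATGTAGACTCG, which matches the template at positions 177–194.
The product is the template from position 153 through 194 (42 bp).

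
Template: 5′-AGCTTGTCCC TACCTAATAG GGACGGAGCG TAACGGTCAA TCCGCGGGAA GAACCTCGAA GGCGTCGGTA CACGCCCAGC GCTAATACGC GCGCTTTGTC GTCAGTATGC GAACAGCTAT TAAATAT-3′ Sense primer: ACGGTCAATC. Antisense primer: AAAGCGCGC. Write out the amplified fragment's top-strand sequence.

5'-ACGGTCAATCCGCGGGAAGAACCTCGAAGGCGTCGGTACACGCCCAGCGCTAATACGCGCGCTTT-3'

Forward primer ACGGTCAATC is found on the top strand at positions 33–42.
Reverse complement of the reverse primer: GCGCGCTTT. This occurs on the top strand at positions 89–97.
The product is the template from position 33 through 97 (65 bp).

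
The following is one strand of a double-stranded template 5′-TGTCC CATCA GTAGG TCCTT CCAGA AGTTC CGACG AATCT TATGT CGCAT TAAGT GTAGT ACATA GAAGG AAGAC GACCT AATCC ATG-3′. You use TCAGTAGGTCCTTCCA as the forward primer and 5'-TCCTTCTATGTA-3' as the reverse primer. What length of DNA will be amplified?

Scanning the template, TCAGTAGGTCCTTCCA occurs at positions 8–23; this primer anneals to the bottom strand there with its 3' end pointing downstream.
The reverse primer's reverse complement is TACATAGAAGGA, which matches the template at positions 60–71.
Amplicon spans positions 8–71: 64 bp.

64 bp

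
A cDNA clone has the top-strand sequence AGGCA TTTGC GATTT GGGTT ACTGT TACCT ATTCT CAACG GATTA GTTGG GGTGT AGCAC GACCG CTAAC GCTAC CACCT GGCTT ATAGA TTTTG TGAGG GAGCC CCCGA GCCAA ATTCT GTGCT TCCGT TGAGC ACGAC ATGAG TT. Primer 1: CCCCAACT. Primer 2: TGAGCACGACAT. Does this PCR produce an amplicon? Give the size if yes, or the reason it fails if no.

No product — the primers' 3' ends point away from each other.

Primer 1 (CCCCAACT) has reverse complement AGTTGGGG, which matches the top strand at positions 45–52; primer 1 anneals to the top strand there with its 3' end pointing upstream toward position 45.
Primer 2 (TGAGCACGACAT) matches the top strand directly at positions 131–142; it anneals to the bottom strand with its 3' end pointing downstream toward position 142.
The 3' ends diverge (primer 1 extends toward position 1, primer 2 toward position 147), so the primers never converge on a shared product.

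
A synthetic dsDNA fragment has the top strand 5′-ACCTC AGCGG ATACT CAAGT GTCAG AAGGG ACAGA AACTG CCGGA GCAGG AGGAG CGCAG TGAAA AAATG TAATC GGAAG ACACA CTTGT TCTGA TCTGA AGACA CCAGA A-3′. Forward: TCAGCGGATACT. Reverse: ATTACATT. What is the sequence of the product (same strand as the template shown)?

5'-TCAGCGGATACTCAAGTGTCAGAAGGGACAGAAACTGCCGGAGCAGGAGGAGCGCAGTGAAAAAATGTAAT-3'

Scanning the template, TCAGCGGATACT occurs at positions 4–15; this primer anneals to the bottom strand there with its 3' end pointing downstream.
Reverse complement of the reverse primer: AATGTAAT. This occurs on the top strand at positions 67–74.
The product is the template from position 4 through 74 (71 bp).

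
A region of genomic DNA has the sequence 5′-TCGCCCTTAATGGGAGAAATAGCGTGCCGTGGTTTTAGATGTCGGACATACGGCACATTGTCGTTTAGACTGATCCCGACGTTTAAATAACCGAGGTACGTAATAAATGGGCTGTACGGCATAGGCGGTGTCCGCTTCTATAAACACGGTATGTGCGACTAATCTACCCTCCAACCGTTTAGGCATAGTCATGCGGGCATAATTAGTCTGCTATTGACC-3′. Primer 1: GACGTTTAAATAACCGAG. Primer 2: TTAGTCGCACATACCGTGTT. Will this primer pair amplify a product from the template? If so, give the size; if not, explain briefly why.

Primer 1 (GACGTTTAAATAACCGAG) matches the top strand at positions 78–95; it acts as a forward primer.
Primer 2's reverse complement is AACACGGTATGTGCGACTAA, matching the top strand at positions 143–162; it acts as a reverse primer.
The 3' ends face each other across positions 78–162, giving an 85 bp product.

Yes — an 85 bp product.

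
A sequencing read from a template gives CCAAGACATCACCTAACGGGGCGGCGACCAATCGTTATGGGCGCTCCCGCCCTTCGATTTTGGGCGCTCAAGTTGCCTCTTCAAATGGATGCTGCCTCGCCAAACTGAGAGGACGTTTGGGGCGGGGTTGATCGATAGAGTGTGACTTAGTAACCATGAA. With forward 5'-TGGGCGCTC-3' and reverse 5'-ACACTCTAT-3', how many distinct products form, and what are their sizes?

The forward primer TGGGCGCTC matches the top strand at positions 38–46, 61–69.
The reverse primer's reverse complement is ATAGAGTGT, matching at positions 135–143.
Each forward site pairs with the reverse site to give a product ending at position 143: sizes 106, 83 bp.

Two products: 106 bp, 83 bp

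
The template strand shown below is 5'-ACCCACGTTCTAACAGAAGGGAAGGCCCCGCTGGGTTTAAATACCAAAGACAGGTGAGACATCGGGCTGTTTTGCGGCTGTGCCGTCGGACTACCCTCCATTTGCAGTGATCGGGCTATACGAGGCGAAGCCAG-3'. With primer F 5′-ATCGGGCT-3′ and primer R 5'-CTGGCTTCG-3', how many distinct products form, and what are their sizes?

Two products: 74 bp, 25 bp

The forward primer ATCGGGCT matches the top strand at positions 61–68, 110–117.
The reverse primer's reverse complement is CGAAGCCAG, matching at positions 126–134.
Each forward site pairs with the reverse site to give a product ending at position 134: sizes 74, 25 bp.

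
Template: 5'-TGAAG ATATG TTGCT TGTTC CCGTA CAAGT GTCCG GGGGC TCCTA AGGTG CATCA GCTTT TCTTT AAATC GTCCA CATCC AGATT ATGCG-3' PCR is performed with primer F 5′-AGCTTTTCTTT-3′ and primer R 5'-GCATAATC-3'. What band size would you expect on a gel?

The forward primer matches the template at positions 55–65.
Taking the reverse complement of GCATAATC gives GATTATGC, found at positions 82–89 on the template; the primer anneals here to the top strand with its 3' end pointing upstream.
The product runs from position 55 to position 89, so its length is 89 − 55 + 1 = 35 bp.

35 bp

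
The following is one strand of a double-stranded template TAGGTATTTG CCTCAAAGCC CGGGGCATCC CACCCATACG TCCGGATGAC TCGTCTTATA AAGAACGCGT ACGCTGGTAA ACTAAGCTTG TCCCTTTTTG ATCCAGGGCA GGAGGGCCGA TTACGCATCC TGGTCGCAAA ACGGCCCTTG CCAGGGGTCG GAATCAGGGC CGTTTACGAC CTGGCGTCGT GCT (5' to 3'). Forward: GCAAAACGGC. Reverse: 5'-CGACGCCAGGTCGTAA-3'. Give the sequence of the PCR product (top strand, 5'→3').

The forward primer matches the template at positions 136–145.
Taking the reverse complement of CGACGCCAGGTCGTAA gives TTACGACCTGGCGTCG, found at positions 174–189 on the template; the primer anneals here to the top strand with its 3' end pointing upstream.
The product is the template from position 136 through 189 (54 bp).

5'-GCAAAACGGCCCTTGCCAGGGGTCGGAATCAGGGCCGTTTACGACCTGGCGTCG-3'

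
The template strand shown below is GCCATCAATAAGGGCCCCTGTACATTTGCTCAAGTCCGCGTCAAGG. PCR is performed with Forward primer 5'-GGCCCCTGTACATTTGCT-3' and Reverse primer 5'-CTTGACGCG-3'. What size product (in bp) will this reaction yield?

33 bp

The forward primer matches the template at positions 13–30.
The reverse primer's reverse complement is CGCGTCAAG, which matches the template at positions 37–45.
Amplicon spans positions 13–45: 33 bp.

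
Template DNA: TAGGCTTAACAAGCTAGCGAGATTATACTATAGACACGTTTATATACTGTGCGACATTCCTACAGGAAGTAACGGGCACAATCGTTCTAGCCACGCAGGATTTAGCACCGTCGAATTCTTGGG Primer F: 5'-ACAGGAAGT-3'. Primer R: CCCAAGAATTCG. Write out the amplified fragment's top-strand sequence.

5'-ACAGGAAGTAACGGGCACAATCGTTCTAGCCACGCAGGATTTAGCACCGTCGAATTCTTGGG-3'

Scanning the template, ACAGGAAGT occurs at positions 62–70; this primer anneals to the bottom strand there with its 3' end pointing downstream.
Reverse complement of the reverse primer: CGAATTCTTGGG. This occurs on the top strand at positions 112–123.
The product is the template from position 62 through 123 (62 bp).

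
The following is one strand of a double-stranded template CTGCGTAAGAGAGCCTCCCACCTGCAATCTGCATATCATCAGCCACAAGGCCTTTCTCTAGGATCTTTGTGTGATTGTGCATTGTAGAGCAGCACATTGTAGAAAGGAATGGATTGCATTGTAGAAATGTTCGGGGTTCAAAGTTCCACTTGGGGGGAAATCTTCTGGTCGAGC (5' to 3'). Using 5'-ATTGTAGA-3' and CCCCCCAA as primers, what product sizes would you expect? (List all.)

77 bp, 62 bp, 40 bp

The forward primer ATTGTAGA matches the top strand at positions 81–88, 96–103, 118–125.
The reverse primer's reverse complement is TTGGGGGG, matching at positions 150–157.
Each forward site pairs with the reverse site to give a product ending at position 157: sizes 77, 62, 40 bp.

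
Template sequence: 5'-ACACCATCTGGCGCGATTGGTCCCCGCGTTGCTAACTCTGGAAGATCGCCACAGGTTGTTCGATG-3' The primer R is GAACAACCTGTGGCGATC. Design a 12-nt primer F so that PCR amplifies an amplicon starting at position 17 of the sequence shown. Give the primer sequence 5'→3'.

5'-TTGGTCCCCGCG-3'

The reverse primer's reverse complement GATCGCCACAGGTTGTTC matches the template at positions 44–61; the product starts at position 17.
The forward primer is identical to the top strand over positions 17–28: TTGGTCCCCGCG.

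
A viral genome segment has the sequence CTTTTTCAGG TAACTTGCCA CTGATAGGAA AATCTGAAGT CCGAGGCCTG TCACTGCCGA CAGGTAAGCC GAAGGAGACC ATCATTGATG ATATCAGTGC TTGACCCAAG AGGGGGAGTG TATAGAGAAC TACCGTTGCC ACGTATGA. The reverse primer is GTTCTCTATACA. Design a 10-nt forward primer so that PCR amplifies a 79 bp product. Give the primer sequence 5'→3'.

5'-CACTGCCGAC-3'

The reverse primer's reverse complement TGTATAGAGAAC matches the template at positions 119–130, so the product ends at position 130.
A 79 bp product then starts at position 130 − 79 + 1 = 52.
The forward primer is identical to the top strand there: CACTGCCGAC.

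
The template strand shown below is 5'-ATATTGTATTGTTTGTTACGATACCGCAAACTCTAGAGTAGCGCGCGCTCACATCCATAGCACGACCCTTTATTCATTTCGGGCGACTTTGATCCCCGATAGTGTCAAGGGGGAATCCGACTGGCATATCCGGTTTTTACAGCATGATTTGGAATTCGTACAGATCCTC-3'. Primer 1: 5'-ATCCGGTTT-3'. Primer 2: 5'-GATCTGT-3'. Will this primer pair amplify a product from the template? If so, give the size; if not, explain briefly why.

Primer 1 (ATCCGGTTT) matches the top strand at positions 128–136; it acts as a forward primer.
Primer 2's reverse complement is ACAGATC, matching the top strand at positions 160–166; it acts as a reverse primer.
The 3' ends face each other across positions 128–166, giving a 39 bp product.

Yes — a 39 bp product.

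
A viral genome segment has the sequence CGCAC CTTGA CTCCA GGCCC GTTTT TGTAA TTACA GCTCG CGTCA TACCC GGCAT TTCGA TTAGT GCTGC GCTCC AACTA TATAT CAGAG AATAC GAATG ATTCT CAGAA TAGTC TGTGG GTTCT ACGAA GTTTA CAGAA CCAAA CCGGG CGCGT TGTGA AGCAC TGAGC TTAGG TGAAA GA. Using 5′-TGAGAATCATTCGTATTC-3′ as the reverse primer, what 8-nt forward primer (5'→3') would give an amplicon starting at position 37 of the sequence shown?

The reverse primer's reverse complement GAATACGAATGATTCTCA matches the template at positions 90–107; the product starts at position 37.
The forward primer is identical to the top strand over positions 37–44: CTCGCGTC.

5'-CTCGCGTC-3'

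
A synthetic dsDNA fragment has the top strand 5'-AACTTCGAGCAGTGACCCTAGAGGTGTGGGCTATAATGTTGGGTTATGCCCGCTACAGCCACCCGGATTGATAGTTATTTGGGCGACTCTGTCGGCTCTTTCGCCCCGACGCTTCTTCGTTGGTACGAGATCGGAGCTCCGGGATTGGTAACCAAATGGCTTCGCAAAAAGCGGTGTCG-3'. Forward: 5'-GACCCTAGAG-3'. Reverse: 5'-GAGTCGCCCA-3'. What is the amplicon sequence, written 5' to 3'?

Scanning the template, GACCCTAGAG occurs at positions 14–23; this primer anneals to the bottom strand there with its 3' end pointing downstream.
Reverse complement of the reverse primer: TGGGCGACTC. This occurs on the top strand at positions 80–89.
The product is the template from position 14 through 89 (76 bp).

5'-GACCCTAGAGGTGTGGGCTATAATGTTGGGTTATGCCCGCTACAGCCACCCGGATTGATAGTTATTTGGGCGACTC-3'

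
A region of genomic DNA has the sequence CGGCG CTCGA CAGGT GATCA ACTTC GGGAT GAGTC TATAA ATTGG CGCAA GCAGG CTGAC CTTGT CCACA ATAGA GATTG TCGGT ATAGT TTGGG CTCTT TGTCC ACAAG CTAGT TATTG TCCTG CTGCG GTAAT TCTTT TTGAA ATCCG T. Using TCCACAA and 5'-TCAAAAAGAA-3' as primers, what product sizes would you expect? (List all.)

The forward primer TCCACAA matches the top strand at positions 65–71, 103–109.
The reverse primer's reverse complement is TTCTTTTTGA, matching at positions 135–144.
Each forward site pairs with the reverse site to give a product ending at position 144: sizes 80, 42 bp.

80 bp, 42 bp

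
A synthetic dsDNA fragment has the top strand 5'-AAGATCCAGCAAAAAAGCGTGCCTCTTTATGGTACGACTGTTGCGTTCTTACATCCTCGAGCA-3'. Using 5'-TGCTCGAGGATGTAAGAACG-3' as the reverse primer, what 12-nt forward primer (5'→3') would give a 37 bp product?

The reverse primer's reverse complement CGTTCTTACATCCTCGAGCA matches the template at positions 44–63, so the product ends at position 63.
A 37 bp product then starts at position 63 − 37 + 1 = 27.
The forward primer is identical to the top strand there: TTATGGTACGAC.

5'-TTATGGTACGAC-3'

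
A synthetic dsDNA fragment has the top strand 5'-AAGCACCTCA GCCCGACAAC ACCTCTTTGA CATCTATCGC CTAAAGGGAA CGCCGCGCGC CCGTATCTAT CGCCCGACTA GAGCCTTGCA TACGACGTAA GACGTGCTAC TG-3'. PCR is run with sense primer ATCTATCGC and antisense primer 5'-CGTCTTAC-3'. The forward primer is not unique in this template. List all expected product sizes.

73 bp, 40 bp

The forward primer ATCTATCGC matches the top strand at positions 32–40, 65–73.
The reverse primer's reverse complement is GTAAGACG, matching at positions 97–104.
Each forward site pairs with the reverse site to give a product ending at position 104: sizes 73, 40 bp.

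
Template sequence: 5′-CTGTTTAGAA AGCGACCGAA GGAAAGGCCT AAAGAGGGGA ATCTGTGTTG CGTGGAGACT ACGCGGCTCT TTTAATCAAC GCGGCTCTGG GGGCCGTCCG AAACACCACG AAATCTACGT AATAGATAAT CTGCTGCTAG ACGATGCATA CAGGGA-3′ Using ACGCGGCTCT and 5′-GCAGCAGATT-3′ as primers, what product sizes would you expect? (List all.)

The forward primer ACGCGGCTCT matches the top strand at positions 61–70, 79–88.
The reverse primer's reverse complement is AATCTGCTGC, matching at positions 128–137.
Each forward site pairs with the reverse site to give a product ending at position 137: sizes 77, 59 bp.

77 bp, 59 bp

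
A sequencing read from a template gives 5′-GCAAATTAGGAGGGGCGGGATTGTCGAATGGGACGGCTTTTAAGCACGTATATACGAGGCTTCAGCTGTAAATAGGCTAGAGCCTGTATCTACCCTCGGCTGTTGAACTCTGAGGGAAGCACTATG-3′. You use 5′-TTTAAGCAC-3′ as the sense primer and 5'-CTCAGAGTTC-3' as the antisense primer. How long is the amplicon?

Forward primer TTTAAGCAC is found on the top strand at positions 39–47.
Reverse complement of the reverse primer: GAACTCTGAG. This occurs on the top strand at positions 105–114.
Product length = (reverse-primer end) − (forward-primer start) + 1 = 114 − 39 + 1 = 76 bp.

76 bp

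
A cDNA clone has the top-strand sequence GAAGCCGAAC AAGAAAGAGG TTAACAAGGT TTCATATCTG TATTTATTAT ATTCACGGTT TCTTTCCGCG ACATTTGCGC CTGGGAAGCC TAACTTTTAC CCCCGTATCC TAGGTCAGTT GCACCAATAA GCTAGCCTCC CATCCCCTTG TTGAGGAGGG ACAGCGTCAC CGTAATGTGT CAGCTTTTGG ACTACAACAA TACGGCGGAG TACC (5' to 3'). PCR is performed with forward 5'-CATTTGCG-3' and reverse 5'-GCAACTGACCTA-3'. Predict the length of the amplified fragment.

Forward primer CATTTGCG is found on the top strand at positions 72–79.
Reverse complement of the reverse primer: TAGGTCAGTTGC. This occurs on the top strand at positions 111–122.
The product runs from position 72 to position 122, so its length is 122 − 72 + 1 = 51 bp.

51 bp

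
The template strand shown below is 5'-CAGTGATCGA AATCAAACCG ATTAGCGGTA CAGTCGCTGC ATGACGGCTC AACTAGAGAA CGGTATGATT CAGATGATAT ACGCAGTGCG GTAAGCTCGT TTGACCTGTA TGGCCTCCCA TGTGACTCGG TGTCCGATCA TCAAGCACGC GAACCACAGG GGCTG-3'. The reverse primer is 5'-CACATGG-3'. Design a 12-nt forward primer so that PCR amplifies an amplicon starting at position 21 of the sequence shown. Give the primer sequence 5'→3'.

The reverse primer's reverse complement CCATGTG matches the template at positions 118–124; the product starts at position 21.
The forward primer is identical to the top strand over positions 21–32: ATTAGCGGTACA.

5'-ATTAGCGGTACA-3'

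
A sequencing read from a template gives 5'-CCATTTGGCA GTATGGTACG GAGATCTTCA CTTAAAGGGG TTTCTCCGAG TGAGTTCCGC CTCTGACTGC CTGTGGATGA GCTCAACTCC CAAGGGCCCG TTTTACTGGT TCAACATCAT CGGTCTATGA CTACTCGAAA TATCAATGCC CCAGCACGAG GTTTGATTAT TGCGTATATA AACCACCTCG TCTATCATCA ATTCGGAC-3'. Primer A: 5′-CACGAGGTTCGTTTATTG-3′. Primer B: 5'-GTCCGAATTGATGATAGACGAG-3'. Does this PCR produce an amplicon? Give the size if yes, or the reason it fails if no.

No product — primer A has no binding site in the template.

Primer A (CACGAGGTTCGTTTATTG) does not match the top strand, and its reverse complement CAATAAACGAACCTCGTG does not match either.
With no annealing site for primer A, no amplification occurs.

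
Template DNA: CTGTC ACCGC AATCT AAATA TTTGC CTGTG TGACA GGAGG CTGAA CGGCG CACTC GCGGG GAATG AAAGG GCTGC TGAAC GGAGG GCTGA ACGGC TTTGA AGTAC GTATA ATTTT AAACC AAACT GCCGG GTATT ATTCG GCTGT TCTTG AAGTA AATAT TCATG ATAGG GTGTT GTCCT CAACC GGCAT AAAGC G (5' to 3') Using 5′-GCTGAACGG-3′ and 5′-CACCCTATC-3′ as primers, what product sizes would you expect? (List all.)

134 bp, 100 bp, 88 bp

The forward primer GCTGAACGG matches the top strand at positions 40–48, 74–82, 86–94.
The reverse primer's reverse complement is GATAGGGTG, matching at positions 165–173.
Each forward site pairs with the reverse site to give a product ending at position 173: sizes 134, 100, 88 bp.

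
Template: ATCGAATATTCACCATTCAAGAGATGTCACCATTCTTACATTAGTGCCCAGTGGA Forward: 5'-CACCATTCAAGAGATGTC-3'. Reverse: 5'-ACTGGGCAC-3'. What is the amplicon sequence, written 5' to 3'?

5'-CACCATTCAAGAGATGTCACCATTCTTACATTAGTGCCCAGT-3'

The forward primer matches the template at positions 11–28.
Reverse complement of the reverse primer: GTGCCCAGT. This occurs on the top strand at positions 44–52.
The product is the template from position 11 through 52 (42 bp).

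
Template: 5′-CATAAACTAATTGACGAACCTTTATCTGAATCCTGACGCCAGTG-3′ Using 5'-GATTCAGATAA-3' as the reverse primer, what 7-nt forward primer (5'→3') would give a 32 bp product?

5'-CATAAAC-3'

The reverse primer's reverse complement TTATCTGAATC matches the template at positions 22–32, so the product ends at position 32.
A 32 bp product then starts at position 32 − 32 + 1 = 1.
The forward primer is identical to the top strand there: CATAAAC.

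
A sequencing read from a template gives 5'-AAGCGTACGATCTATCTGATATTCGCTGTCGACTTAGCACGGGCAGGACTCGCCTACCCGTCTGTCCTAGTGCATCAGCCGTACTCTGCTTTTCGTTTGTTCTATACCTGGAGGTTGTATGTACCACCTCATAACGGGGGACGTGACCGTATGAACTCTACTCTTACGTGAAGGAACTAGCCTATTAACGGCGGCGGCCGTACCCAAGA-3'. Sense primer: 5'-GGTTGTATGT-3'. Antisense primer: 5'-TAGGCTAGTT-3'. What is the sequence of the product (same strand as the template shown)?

The forward primer matches the template at positions 113–122.
Reverse complement of the reverse primer: AACTAGCCTA. This occurs on the top strand at positions 175–184.
The product is the template from position 113 through 184 (72 bp).

5'-GGTTGTATGTACCACCTCATAACGGGGGACGTGACCGTATGAACTCTACTCTTACGTGAAGGAACTAGCCTA-3'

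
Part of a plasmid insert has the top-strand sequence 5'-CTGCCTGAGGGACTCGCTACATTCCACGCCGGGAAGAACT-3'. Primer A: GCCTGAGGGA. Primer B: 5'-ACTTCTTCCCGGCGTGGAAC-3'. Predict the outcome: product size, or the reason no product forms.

No product — primer B has no binding site in the template.

Primer B (ACTTCTTCCCGGCGTGGAAC) does not match the top strand, and its reverse complement GTTCCACGCCGGGAAGAAGT does not match either.
With no annealing site for primer B, no amplification occurs.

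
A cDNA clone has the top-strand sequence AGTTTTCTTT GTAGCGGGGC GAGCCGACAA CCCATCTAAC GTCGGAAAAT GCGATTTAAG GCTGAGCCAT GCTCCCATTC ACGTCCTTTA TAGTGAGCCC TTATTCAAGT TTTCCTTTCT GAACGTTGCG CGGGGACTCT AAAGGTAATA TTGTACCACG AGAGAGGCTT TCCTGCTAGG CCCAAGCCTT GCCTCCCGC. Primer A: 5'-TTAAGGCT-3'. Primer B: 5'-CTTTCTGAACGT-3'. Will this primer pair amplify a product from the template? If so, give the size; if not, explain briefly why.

Primer A (TTAAGGCT) matches the top strand at positions 56–63 (3' end points downstream).
Primer B (CTTTCTGAACGT) also matches the top strand directly, at positions 115–126 — its reverse complement ACGTTCAGAAAG is not present.
Both primers anneal to the bottom strand with 3' ends pointing the same way, so neither can prime synthesis back toward the other.

No product — both primers anneal to the same strand and extend in the same direction.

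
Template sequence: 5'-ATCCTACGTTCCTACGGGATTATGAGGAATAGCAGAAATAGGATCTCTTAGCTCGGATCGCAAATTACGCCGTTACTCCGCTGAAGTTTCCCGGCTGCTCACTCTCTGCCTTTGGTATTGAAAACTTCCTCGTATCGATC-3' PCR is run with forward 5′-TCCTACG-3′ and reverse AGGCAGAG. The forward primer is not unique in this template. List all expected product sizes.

110 bp, 102 bp

The forward primer TCCTACG matches the top strand at positions 2–8, 10–16.
The reverse primer's reverse complement is CTCTGCCT, matching at positions 104–111.
Each forward site pairs with the reverse site to give a product ending at position 111: sizes 110, 102 bp.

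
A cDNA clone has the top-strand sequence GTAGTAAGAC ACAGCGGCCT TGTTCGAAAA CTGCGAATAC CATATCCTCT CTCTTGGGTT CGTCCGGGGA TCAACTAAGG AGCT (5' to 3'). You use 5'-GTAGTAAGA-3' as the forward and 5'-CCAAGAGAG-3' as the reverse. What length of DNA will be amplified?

57 bp

Forward primer GTAGTAAGA is found on the top strand at positions 1–9.
Reverse complement of the reverse primer: CTCTCTTGG. This occurs on the top strand at positions 49–57.
Product length = (reverse-primer end) − (forward-primer start) + 1 = 57 − 1 + 1 = 57 bp.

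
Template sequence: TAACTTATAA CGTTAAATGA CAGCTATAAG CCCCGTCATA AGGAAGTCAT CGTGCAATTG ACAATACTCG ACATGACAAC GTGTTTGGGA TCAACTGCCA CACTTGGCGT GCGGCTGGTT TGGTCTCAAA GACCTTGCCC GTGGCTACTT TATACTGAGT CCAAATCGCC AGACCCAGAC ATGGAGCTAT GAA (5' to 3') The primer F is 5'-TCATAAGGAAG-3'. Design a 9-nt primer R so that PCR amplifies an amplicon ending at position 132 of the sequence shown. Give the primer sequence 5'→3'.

The forward primer binds at positions 36–46; the product's 3' end on the top strand is position 132.
The reverse primer anneals to the top strand over positions 124–132, i.e. to TCTCAAAGA.
Its sequence written 5'→3' is the reverse complement: TCTTTGAGA.

5'-TCTTTGAGA-3'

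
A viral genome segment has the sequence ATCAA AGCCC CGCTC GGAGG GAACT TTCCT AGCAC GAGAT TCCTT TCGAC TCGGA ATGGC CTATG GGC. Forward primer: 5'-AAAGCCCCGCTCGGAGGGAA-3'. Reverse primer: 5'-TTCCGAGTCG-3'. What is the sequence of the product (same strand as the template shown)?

5'-AAAGCCCCGCTCGGAGGGAACTTTCCTAGCACGAGATTCCTTTCGACTCGGAA-3'

Forward primer AAAGCCCCGCTCGGAGGGAA is found on the top strand at positions 4–23.
Taking the reverse complement of TTCCGAGTCG gives CGACTCGGAA, found at positions 47–56 on the template; the primer anneals here to the top strand with its 3' end pointing upstream.
The product is the template from position 4 through 56 (53 bp).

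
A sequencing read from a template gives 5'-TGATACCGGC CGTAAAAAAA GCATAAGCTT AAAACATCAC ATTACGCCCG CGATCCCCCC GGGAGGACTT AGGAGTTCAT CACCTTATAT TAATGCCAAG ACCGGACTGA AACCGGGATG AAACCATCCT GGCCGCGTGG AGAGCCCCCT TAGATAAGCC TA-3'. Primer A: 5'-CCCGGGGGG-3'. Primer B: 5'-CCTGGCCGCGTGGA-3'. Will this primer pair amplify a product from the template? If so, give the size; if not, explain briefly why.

Primer A (CCCGGGGGG) has reverse complement CCCCCCGGG, which matches the top strand at positions 55–63; primer A anneals to the top strand there with its 3' end pointing upstream toward position 55.
Primer B (CCTGGCCGCGTGGA) matches the top strand directly at positions 128–141; it anneals to the bottom strand with its 3' end pointing downstream toward position 141.
The 3' ends diverge (primer A extends toward position 1, primer B toward position 162), so the primers never converge on a shared product.

No product — the primers' 3' ends point away from each other.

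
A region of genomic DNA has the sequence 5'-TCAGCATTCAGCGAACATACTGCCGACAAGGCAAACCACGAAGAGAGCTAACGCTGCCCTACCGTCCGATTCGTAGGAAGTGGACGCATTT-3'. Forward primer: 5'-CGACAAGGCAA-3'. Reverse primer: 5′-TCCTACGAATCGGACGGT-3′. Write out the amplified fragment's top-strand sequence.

5'-CGACAAGGCAAACCACGAAGAGAGCTAACGCTGCCCTACCGTCCGATTCGTAGGA-3'

Scanning the template, CGACAAGGCAA occurs at positions 24–34; this primer anneals to the bottom strand there with its 3' end pointing downstream.
The reverse primer's reverse complement is ACCGTCCGATTCGTAGGA, which matches the template at positions 61–78.
The product is the template from position 24 through 78 (55 bp).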